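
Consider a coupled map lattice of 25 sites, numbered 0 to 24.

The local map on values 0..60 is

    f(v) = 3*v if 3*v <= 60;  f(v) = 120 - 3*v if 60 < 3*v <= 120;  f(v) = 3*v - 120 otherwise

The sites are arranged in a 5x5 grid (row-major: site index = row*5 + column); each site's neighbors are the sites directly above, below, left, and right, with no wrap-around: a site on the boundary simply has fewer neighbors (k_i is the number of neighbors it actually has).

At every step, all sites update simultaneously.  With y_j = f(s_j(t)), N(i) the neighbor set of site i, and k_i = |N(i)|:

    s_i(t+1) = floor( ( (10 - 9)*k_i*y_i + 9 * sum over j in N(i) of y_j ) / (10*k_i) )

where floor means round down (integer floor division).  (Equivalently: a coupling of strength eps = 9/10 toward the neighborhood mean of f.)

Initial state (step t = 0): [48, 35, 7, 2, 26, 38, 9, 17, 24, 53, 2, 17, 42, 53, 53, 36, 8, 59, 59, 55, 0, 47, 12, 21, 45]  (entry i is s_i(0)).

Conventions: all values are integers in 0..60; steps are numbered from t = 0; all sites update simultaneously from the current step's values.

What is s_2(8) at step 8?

Answer: s_2(8) = 30

Derivation:
t=0: [48, 35, 7, 2, 26, 38, 9, 17, 24, 53, 2, 17, 42, 53, 53, 36, 8, 59, 59, 55, 0, 47, 12, 21, 45]
t=1: [11, 23, 23, 33, 24, 17, 30, 28, 35, 42, 21, 19, 45, 37, 40, 10, 34, 33, 50, 37, 14, 20, 44, 38, 47]
t=2: [49, 39, 37, 36, 16, 41, 46, 28, 17, 19, 47, 32, 29, 14, 7, 38, 39, 18, 13, 16, 44, 27, 27, 19, 8]
t=3: [5, 16, 16, 33, 35, 20, 16, 28, 38, 41, 12, 19, 38, 36, 46, 11, 27, 31, 49, 30, 21, 20, 48, 36, 49]
t=4: [50, 38, 36, 22, 12, 35, 50, 27, 16, 12, 48, 34, 30, 14, 15, 42, 43, 24, 20, 24, 47, 42, 32, 24, 21]
t=5: [12, 22, 30, 34, 44, 26, 20, 30, 43, 42, 14, 22, 36, 45, 42, 16, 18, 32, 47, 53, 7, 16, 33, 47, 48]
t=6: [46, 43, 33, 17, 12, 45, 46, 27, 16, 8, 47, 43, 28, 12, 18, 39, 44, 26, 24, 19, 45, 33, 30, 21, 29]
t=7: [12, 18, 31, 36, 37, 18, 18, 31, 38, 43, 10, 20, 31, 45, 40, 14, 18, 32, 48, 46, 12, 19, 39, 39, 54]
t=8: [52, 40, 30, 13, 10, 41, 49, 28, 14, 5, 49, 43, 31, 14, 12, 40, 46, 26, 15, 21, 48, 33, 25, 21, 13]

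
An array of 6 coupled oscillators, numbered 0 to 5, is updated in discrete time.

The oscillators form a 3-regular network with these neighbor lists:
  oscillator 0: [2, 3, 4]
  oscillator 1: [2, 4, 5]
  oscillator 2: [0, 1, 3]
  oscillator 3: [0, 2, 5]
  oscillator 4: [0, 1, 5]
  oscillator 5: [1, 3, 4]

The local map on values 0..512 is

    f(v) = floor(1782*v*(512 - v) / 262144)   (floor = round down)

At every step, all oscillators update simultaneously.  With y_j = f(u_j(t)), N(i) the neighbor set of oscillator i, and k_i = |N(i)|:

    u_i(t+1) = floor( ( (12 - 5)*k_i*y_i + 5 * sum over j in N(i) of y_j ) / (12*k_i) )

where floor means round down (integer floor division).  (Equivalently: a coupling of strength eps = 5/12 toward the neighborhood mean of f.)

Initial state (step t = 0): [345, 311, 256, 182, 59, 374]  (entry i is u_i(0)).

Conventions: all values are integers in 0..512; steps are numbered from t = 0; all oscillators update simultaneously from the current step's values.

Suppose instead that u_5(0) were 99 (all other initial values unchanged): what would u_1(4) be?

Answer: u_1(4) = 376
Key observation: This trace re-runs the system from the modified initial state.

Derivation:
t=0: [345, 311, 256, 182, 59, 99]
t=1: [371, 372, 429, 392, 257, 302]
t=2: [346, 361, 283, 328, 417, 406]
t=3: [382, 354, 419, 395, 303, 316]
t=4: [336, 376, 297, 325, 408, 401]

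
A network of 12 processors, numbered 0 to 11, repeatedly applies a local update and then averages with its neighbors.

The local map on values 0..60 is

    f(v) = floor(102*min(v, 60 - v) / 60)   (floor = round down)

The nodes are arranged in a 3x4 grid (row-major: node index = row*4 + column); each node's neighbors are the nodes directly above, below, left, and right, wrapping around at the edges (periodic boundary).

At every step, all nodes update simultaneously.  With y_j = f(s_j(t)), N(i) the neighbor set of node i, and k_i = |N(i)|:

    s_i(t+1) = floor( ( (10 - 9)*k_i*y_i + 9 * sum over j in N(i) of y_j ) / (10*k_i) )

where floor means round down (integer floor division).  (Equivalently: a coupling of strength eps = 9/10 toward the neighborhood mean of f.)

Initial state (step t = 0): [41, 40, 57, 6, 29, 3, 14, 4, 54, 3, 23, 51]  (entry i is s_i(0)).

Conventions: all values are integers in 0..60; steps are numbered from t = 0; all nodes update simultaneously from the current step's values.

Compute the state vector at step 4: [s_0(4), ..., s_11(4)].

Simulating step by step:
t=0: [41, 40, 57, 6, 29, 3, 14, 4, 54, 3, 23, 51]
t=1: [26, 13, 24, 14, 16, 25, 14, 22, 23, 20, 14, 16]
t=2: [29, 38, 24, 35, 39, 28, 34, 26, 33, 31, 30, 30]
t=3: [40, 45, 43, 45, 45, 41, 45, 43, 45, 45, 46, 46]
t=4: [25, 29, 24, 27, 29, 25, 27, 24, 26, 26, 25, 25]

Answer: [25, 29, 24, 27, 29, 25, 27, 24, 26, 26, 25, 25]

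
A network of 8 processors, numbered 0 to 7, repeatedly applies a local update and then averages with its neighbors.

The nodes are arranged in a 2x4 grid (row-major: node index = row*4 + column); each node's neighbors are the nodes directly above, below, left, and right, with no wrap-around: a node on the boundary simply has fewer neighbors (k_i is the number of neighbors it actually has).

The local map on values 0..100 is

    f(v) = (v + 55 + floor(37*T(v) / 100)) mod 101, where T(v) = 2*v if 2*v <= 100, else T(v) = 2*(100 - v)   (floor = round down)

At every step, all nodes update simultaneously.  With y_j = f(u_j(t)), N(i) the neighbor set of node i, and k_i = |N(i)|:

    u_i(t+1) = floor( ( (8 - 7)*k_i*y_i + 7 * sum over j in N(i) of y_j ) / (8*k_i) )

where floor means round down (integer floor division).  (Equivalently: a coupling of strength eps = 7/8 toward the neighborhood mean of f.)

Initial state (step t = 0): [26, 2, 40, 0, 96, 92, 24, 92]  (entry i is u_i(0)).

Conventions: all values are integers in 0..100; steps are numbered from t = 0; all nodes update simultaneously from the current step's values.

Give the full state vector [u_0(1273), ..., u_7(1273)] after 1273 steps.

Simulating step by step:
t=0: [26, 2, 40, 0, 96, 92, 24, 92]
t=1: [60, 58, 63, 39, 72, 66, 48, 72]
t=2: [44, 43, 34, 42, 44, 42, 44, 31]
t=3: [29, 23, 26, 12, 28, 29, 17, 25]
t=4: [42, 43, 86, 96, 3, 53, 69, 81]
t=5: [41, 37, 42, 49, 37, 43, 46, 48]
t=6: [18, 25, 29, 32, 25, 23, 31, 36]
t=7: [96, 66, 33, 9, 91, 71, 34, 9]
t=8: [48, 37, 38, 44, 49, 37, 38, 45]
t=9: [29, 24, 22, 26, 28, 24, 22, 25]
t=10: [43, 68, 95, 96, 44, 67, 95, 96]
t=11: [36, 42, 49, 52, 35, 42, 49, 52]
t=12: [19, 27, 36, 40, 20, 26, 36, 40]
t=13: [49, 59, 13, 19, 93, 43, 42, 19]
t=14: [46, 47, 55, 83, 35, 39, 59, 61]
t=15: [25, 32, 42, 43, 25, 29, 36, 45]
t=16: [59, 38, 18, 29, 56, 36, 20, 23]
t=17: [32, 44, 43, 79, 31, 46, 68, 52]
t=18: [17, 24, 39, 36, 19, 28, 35, 45]
t=19: [91, 43, 39, 25, 48, 58, 17, 17]
t=20: [34, 37, 63, 58, 45, 48, 53, 90]
t=21: [23, 29, 35, 46, 25, 31, 43, 43]
t=22: [56, 34, 21, 22, 56, 38, 17, 30]
t=23: [29, 46, 66, 54, 32, 43, 44, 78]
t=24: [19, 26, 36, 45, 15, 24, 39, 37]
t=25: [90, 70, 46, 18, 90, 70, 40, 25]
t=26: [48, 43, 49, 68, 48, 40, 54, 59]
t=27: [33, 32, 38, 41, 30, 34, 35, 43]
t=28: [7, 13, 16, 24, 11, 10, 19, 20]
t=29: [74, 74, 86, 86, 70, 78, 81, 91]
t=30: [46, 48, 48, 50, 47, 47, 49, 49]
t=31: [35, 35, 38, 38, 34, 36, 37, 39]
t=32: [13, 16, 17, 20, 14, 15, 18, 19]
t=33: [80, 80, 85, 86, 79, 82, 84, 87]
t=34: [48, 48, 49, 50, 48, 48, 49, 49]
t=35: [37, 37, 39, 39, 37, 37, 38, 39]
t=36: [18, 18, 19, 21, 18, 18, 20, 20]
t=37: [86, 86, 88, 88, 86, 86, 87, 89]
t=38: [50, 50, 50, 50, 50, 50, 50, 50]
t=39: [41, 41, 41, 41, 41, 41, 41, 41]
t=40: [25, 25, 25, 25, 25, 25, 25, 25]
t=41: [98, 98, 98, 98, 98, 98, 98, 98]
t=42: [53, 53, 53, 53, 53, 53, 53, 53]
t=43: [41, 41, 41, 41, 41, 41, 41, 41]

Answer: [98, 98, 98, 98, 98, 98, 98, 98]
Key observation: The state at step 39, [41, 41, 41, 41, 41, 41, 41, 41], reappears at step 43: the system is in a cycle of period 4 from step 39 on.  Therefore the state at step 1273 equals the state at step 39 + ((1273 - 39) mod 4) = 41, which is [98, 98, 98, 98, 98, 98, 98, 98].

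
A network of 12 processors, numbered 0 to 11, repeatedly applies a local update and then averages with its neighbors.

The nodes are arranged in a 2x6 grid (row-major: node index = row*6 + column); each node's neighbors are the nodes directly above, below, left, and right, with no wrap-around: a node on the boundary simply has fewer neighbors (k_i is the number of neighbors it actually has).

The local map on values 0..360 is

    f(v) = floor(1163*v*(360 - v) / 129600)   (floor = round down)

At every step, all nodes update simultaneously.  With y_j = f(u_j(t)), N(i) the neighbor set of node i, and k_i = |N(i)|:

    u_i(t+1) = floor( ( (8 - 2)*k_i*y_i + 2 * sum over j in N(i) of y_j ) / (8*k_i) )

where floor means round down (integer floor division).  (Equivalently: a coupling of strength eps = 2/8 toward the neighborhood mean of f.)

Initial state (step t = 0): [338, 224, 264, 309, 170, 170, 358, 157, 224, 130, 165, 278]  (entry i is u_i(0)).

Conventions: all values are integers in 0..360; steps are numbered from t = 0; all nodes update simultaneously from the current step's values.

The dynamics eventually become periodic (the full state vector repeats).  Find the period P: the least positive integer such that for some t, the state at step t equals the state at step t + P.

Answer: 2
Key observation: The state at step 17, [290, 290, 290, 290, 290, 290, 290, 290, 290, 290, 290, 290], reappears at step 19 — and no state repeats earlier — so the cycle the system enters has period 2.

Derivation:
t=0: [338, 224, 264, 309, 170, 170, 358, 157, 224, 130, 165, 278]
t=1: [84, 253, 227, 171, 276, 278, 48, 260, 269, 259, 279, 225]
t=2: [203, 240, 265, 276, 214, 213, 155, 224, 225, 234, 211, 254]
t=3: [282, 258, 230, 220, 274, 275, 283, 272, 267, 261, 276, 251]
t=4: [201, 233, 262, 266, 216, 213, 197, 214, 225, 232, 213, 235]
t=5: [283, 265, 235, 232, 274, 277, 286, 278, 268, 264, 277, 267]
t=6: [198, 223, 256, 257, 214, 208, 191, 205, 223, 228, 209, 218]
t=7: [285, 273, 243, 243, 276, 281, 288, 283, 271, 268, 281, 278]
t=8: [193, 213, 248, 248, 210, 200, 187, 197, 217, 221, 202, 202]
t=9: [288, 278, 254, 253, 280, 286, 289, 286, 276, 274, 284, 286]
t=10: [188, 204, 235, 235, 202, 190, 184, 191, 209, 211, 194, 189]
t=11: [289, 283, 266, 266, 284, 288, 289, 288, 281, 281, 287, 289]
t=12: [185, 195, 219, 219, 194, 186, 184, 187, 200, 200, 189, 184]
t=13: [289, 287, 278, 278, 287, 289, 290, 289, 286, 286, 289, 290]
t=14: [184, 188, 201, 201, 188, 184, 182, 184, 189, 189, 184, 182]
t=15: [290, 289, 286, 286, 289, 290, 290, 290, 289, 289, 290, 290]
t=16: [182, 184, 188, 188, 184, 182, 182, 182, 184, 184, 182, 182]
t=17: [290, 290, 290, 290, 290, 290, 290, 290, 290, 290, 290, 290]
t=18: [182, 182, 182, 182, 182, 182, 182, 182, 182, 182, 182, 182]
t=19: [290, 290, 290, 290, 290, 290, 290, 290, 290, 290, 290, 290]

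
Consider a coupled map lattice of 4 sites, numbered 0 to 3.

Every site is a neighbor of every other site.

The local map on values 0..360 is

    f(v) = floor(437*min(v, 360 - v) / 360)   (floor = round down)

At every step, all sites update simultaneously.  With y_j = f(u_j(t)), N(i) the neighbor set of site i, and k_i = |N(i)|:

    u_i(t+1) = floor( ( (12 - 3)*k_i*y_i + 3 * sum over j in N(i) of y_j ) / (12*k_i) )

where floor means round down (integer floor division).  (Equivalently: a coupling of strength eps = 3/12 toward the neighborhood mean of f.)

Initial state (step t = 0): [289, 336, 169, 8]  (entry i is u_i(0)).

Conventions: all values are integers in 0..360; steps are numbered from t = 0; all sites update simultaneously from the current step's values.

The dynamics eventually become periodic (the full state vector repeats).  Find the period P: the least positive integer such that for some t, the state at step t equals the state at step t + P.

Simulating step by step:
t=0: [289, 336, 169, 8]
t=1: [84, 46, 164, 33]
t=2: [100, 69, 165, 59]
t=3: [120, 94, 172, 86]
t=4: [144, 123, 186, 116]
t=5: [172, 155, 196, 149]
t=6: [203, 189, 197, 184]
t=7: [193, 205, 198, 209]
t=8: [198, 189, 194, 186]
t=9: [198, 205, 201, 208]
t=10: [194, 188, 192, 186]
t=11: [202, 207, 203, 209]
t=12: [189, 185, 189, 184]
t=13: [207, 211, 207, 211]
t=14: [184, 180, 184, 180]
t=15: [213, 217, 213, 217]
t=16: [177, 173, 177, 173]
t=17: [213, 210, 213, 210]
t=18: [178, 181, 178, 181]
t=19: [216, 216, 216, 216]
t=20: [174, 174, 174, 174]
t=21: [211, 211, 211, 211]
t=22: [180, 180, 180, 180]
t=23: [218, 218, 218, 218]
t=24: [172, 172, 172, 172]
t=25: [208, 208, 208, 208]
t=26: [184, 184, 184, 184]
t=27: [213, 213, 213, 213]
t=28: [178, 178, 178, 178]
t=29: [216, 216, 216, 216]

Answer: 10
Key observation: The state at step 19, [216, 216, 216, 216], reappears at step 29 — and no state repeats earlier — so the cycle the system enters has period 10.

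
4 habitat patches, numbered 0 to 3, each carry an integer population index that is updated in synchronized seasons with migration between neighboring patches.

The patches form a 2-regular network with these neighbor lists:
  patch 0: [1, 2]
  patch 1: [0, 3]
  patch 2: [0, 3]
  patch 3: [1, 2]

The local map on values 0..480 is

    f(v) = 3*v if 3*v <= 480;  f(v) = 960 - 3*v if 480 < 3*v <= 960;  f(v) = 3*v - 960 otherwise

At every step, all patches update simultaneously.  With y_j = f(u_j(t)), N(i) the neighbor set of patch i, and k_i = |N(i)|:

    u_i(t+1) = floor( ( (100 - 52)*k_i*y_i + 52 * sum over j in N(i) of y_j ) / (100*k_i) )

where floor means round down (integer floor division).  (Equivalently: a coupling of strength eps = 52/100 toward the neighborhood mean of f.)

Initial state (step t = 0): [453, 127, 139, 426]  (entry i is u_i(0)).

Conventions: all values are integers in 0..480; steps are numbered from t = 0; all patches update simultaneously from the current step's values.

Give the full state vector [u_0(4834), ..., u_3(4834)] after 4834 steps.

Simulating step by step:
t=0: [453, 127, 139, 426]
t=1: [399, 369, 386, 360]
t=2: [203, 163, 187, 147]
t=3: [394, 432, 397, 437]
t=4: [253, 310, 259, 315]
t=5: [151, 70, 144, 62]
t=6: [384, 266, 373, 256]
t=7: [175, 177, 176, 175]
t=8: [432, 432, 433, 432]
t=9: [336, 336, 337, 336]
t=10: [48, 48, 49, 48]
t=11: [144, 144, 145, 144]
t=12: [432, 432, 433, 432]

Answer: [48, 48, 49, 48]
Key observation: The state at step 8, [432, 432, 433, 432], reappears at step 12: the system is in a cycle of period 4 from step 8 on.  Therefore the state at step 4834 equals the state at step 8 + ((4834 - 8) mod 4) = 10, which is [48, 48, 49, 48].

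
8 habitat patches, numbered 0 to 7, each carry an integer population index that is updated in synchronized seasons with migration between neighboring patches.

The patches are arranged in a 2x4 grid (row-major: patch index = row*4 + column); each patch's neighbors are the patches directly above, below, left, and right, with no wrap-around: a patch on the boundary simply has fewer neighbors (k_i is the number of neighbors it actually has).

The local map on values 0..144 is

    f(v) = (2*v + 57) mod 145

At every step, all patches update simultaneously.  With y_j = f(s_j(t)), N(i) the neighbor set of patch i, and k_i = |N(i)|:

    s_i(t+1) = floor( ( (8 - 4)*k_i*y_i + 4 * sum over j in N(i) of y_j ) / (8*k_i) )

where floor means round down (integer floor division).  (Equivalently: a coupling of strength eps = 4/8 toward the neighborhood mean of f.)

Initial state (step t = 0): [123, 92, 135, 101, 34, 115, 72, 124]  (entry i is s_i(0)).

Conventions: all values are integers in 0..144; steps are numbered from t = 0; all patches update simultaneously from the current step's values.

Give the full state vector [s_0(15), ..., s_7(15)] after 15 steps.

Answer: [111, 103, 96, 103, 87, 76, 99, 123]

Derivation:
t=0: [123, 92, 135, 101, 34, 115, 72, 124]
t=1: [61, 80, 62, 70, 101, 117, 60, 50]
t=2: [63, 47, 44, 38, 65, 36, 24, 27]
t=3: [31, 30, 40, 94, 62, 90, 92, 115]
t=4: [97, 116, 120, 119, 70, 87, 109, 120]
t=5: [102, 105, 50, 6, 74, 97, 81, 37]
t=6: [103, 100, 50, 70, 85, 95, 78, 101]
t=7: [107, 94, 44, 57, 96, 94, 72, 87]
t=8: [114, 87, 30, 34, 108, 93, 59, 63]
t=9: [123, 102, 98, 101, 123, 89, 57, 57]
t=10: [38, 93, 96, 90, 32, 70, 50, 48]
t=11: [121, 97, 85, 74, 106, 64, 33, 30]
t=12: [62, 74, 89, 79, 74, 78, 101, 104]
t=13: [48, 62, 85, 87, 56, 73, 103, 106]
t=14: [19, 42, 81, 94, 28, 58, 103, 113]
t=15: [111, 103, 96, 103, 87, 76, 99, 123]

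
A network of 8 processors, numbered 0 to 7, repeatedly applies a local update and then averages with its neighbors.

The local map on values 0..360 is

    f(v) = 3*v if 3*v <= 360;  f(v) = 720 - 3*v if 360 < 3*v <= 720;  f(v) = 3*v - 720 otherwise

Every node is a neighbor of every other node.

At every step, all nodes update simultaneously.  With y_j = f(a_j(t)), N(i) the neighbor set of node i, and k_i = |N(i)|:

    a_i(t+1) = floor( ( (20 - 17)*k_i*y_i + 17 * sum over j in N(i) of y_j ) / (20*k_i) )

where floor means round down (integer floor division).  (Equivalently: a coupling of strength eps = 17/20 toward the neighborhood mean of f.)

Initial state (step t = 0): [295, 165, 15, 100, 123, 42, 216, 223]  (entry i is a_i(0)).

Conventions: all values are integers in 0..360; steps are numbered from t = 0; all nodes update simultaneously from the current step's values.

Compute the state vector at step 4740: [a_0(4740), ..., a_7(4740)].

Answer: [306, 306, 306, 306, 306, 306, 306, 306]
Key observation: The state at step 5, [198, 198, 198, 198, 198, 198, 198, 198], reappears at step 9: the system is in a cycle of period 4 from step 5 on.  Therefore the state at step 4740 equals the state at step 5 + ((4740 - 5) mod 4) = 8, which is [306, 306, 306, 306, 306, 306, 306, 306].

Derivation:
t=0: [295, 165, 15, 100, 123, 42, 216, 223]
t=1: [166, 168, 163, 170, 172, 165, 164, 163]
t=2: [220, 220, 221, 220, 220, 220, 221, 221]
t=3: [58, 58, 58, 58, 58, 58, 58, 58]
t=4: [174, 174, 174, 174, 174, 174, 174, 174]
t=5: [198, 198, 198, 198, 198, 198, 198, 198]
t=6: [126, 126, 126, 126, 126, 126, 126, 126]
t=7: [342, 342, 342, 342, 342, 342, 342, 342]
t=8: [306, 306, 306, 306, 306, 306, 306, 306]
t=9: [198, 198, 198, 198, 198, 198, 198, 198]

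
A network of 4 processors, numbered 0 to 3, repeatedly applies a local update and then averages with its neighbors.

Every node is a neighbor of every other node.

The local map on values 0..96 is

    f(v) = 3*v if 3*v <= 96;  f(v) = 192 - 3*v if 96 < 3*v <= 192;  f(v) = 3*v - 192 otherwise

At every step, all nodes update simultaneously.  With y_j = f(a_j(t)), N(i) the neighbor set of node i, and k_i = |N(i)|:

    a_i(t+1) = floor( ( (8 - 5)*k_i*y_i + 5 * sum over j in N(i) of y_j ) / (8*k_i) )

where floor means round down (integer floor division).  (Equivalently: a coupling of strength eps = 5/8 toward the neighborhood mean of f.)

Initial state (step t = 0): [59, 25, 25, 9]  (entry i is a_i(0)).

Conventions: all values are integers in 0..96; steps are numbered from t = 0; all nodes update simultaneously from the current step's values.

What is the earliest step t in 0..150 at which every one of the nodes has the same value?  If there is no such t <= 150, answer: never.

Answer: 5
Key observation: Synchronization is absorbing here: once all nodes are equal they stay equal, and step 5 is the first all-equal step.

Derivation:
t=0: [59, 25, 25, 9]  (not all equal)
t=1: [42, 52, 52, 44]  (not all equal)
t=2: [52, 47, 47, 51]  (not all equal)
t=3: [42, 45, 45, 43]  (not all equal)
t=4: [61, 60, 60, 61]  (not all equal)
t=5: [10, 10, 10, 10]  (all equal)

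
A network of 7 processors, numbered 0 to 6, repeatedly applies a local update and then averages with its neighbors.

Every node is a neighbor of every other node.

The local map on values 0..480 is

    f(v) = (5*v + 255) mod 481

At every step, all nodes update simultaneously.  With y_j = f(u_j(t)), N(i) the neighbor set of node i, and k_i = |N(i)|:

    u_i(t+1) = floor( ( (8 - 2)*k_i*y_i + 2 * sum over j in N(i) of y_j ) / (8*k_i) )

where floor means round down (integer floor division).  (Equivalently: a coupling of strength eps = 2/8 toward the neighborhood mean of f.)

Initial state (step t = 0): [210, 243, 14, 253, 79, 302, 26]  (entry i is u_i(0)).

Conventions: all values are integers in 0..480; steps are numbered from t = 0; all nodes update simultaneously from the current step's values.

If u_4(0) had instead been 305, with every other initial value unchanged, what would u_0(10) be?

Answer: u_0(10) = 351
Key observation: This trace re-runs the system from the modified initial state.

Derivation:
t=0: [210, 243, 14, 253, 305, 302, 26]
t=1: [318, 94, 305, 130, 314, 303, 348]
t=2: [375, 263, 329, 391, 361, 322, 141]
t=3: [233, 178, 411, 290, 184, 386, 427]
t=4: [417, 222, 366, 278, 243, 277, 422]
t=5: [371, 362, 191, 220, 96, 216, 389]
t=6: [209, 177, 253, 356, 257, 342, 273]
t=7: [281, 168, 97, 121, 111, 71, 167]
t=8: [219, 159, 249, 334, 298, 156, 156]
t=9: [315, 103, 81, 41, 254, 92, 92]
t=10: [351, 282, 204, 403, 135, 243, 243]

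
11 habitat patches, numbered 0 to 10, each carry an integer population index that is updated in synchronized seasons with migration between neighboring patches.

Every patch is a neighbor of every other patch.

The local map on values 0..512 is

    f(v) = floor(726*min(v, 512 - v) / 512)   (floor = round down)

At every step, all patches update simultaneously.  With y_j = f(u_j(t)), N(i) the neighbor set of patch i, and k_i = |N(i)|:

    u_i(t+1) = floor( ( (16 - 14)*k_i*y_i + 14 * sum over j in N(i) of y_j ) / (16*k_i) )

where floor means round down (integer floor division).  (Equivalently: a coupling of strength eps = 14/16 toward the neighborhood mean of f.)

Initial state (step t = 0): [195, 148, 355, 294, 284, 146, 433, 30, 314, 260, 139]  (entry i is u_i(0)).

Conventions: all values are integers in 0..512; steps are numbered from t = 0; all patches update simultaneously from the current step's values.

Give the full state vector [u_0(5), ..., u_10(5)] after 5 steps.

Answer: [229, 229, 229, 229, 229, 229, 229, 229, 229, 229, 229]

Derivation:
t=0: [195, 148, 355, 294, 284, 146, 433, 30, 314, 260, 139]
t=1: [232, 229, 230, 233, 233, 229, 225, 223, 232, 235, 229]
t=2: [325, 325, 325, 325, 325, 325, 325, 325, 325, 325, 325]
t=3: [265, 265, 265, 265, 265, 265, 265, 265, 265, 265, 265]
t=4: [350, 350, 350, 350, 350, 350, 350, 350, 350, 350, 350]
t=5: [229, 229, 229, 229, 229, 229, 229, 229, 229, 229, 229]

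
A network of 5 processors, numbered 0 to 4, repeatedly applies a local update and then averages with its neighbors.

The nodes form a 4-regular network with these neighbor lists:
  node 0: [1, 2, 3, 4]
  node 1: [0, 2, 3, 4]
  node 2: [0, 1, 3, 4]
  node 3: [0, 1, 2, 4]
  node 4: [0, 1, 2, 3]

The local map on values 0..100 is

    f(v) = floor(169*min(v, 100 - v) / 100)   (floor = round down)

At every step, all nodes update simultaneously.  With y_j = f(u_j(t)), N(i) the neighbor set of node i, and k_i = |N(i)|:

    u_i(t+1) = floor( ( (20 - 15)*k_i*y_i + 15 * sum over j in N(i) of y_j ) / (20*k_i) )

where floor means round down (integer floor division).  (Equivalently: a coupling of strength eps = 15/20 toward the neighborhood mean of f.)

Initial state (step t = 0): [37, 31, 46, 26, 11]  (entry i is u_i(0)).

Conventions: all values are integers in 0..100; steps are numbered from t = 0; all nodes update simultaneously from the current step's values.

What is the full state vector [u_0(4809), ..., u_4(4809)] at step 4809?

Answer: [40, 40, 40, 40, 40]
Key observation: The state at step 8, [76, 76, 76, 76, 76], reappears at step 12: the system is in a cycle of period 4 from step 8 on.  Therefore the state at step 4809 equals the state at step 8 + ((4809 - 8) mod 4) = 9, which is [40, 40, 40, 40, 40].

Derivation:
t=0: [37, 31, 46, 26, 11]
t=1: [51, 50, 52, 49, 48]
t=2: [82, 82, 81, 82, 81]
t=3: [30, 30, 30, 30, 30]
t=4: [50, 50, 50, 50, 50]
t=5: [84, 84, 84, 84, 84]
t=6: [27, 27, 27, 27, 27]
t=7: [45, 45, 45, 45, 45]
t=8: [76, 76, 76, 76, 76]
t=9: [40, 40, 40, 40, 40]
t=10: [67, 67, 67, 67, 67]
t=11: [55, 55, 55, 55, 55]
t=12: [76, 76, 76, 76, 76]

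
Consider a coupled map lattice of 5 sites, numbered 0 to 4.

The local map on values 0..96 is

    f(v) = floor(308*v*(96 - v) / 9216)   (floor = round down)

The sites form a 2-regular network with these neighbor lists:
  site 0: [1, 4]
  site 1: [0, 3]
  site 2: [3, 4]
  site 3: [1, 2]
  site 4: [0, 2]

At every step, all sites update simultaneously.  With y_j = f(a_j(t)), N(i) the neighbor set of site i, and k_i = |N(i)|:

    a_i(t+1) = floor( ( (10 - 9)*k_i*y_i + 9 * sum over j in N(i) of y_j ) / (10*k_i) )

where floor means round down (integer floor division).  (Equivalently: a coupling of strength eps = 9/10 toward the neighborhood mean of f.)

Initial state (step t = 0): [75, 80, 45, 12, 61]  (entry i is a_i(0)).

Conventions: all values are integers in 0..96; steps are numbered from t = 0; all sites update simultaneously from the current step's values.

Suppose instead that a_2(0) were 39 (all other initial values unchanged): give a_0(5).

Answer: a_0(5) = 53
Key observation: This trace re-runs the system from the modified initial state.

Derivation:
t=0: [75, 80, 39, 12, 61]
t=1: [56, 42, 54, 55, 63]
t=2: [72, 74, 72, 75, 73]
t=3: [55, 54, 54, 55, 56]
t=4: [74, 75, 74, 75, 74]
t=5: [53, 52, 53, 52, 54]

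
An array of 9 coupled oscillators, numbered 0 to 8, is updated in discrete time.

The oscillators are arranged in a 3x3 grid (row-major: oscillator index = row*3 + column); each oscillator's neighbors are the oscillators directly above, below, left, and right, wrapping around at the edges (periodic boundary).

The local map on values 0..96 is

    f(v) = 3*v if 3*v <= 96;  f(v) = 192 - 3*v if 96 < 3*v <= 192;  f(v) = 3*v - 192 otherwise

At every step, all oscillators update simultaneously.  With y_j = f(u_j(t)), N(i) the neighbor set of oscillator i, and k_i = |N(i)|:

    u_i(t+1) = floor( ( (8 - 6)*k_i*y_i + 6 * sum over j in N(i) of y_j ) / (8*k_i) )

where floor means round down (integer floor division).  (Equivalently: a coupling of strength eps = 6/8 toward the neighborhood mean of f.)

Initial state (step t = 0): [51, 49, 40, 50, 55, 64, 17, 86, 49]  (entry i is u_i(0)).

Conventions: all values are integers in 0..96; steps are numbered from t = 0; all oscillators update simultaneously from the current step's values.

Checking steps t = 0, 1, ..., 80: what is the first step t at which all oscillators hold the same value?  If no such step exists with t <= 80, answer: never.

Simulating step by step:
t=0: [51, 49, 40, 50, 55, 64, 17, 86, 49]  (not all equal)
t=1: [49, 49, 42, 32, 35, 34, 48, 48, 46]  (not all equal)
t=2: [59, 57, 60, 74, 74, 79, 57, 55, 60]  (not all equal)
t=3: [19, 21, 20, 28, 30, 27, 21, 22, 22]  (not all equal)
t=4: [64, 66, 65, 75, 77, 76, 66, 69, 67]  (not all equal)
t=5: [9, 12, 10, 23, 26, 24, 12, 15, 13]  (not all equal)
t=6: [38, 42, 40, 57, 61, 58, 42, 46, 44]  (not all equal)
t=7: [61, 56, 59, 37, 32, 34, 56, 51, 54]  (not all equal)
t=8: [29, 35, 32, 61, 67, 64, 35, 42, 39]  (not all equal)
t=9: [74, 70, 70, 36, 32, 35, 66, 64, 65]  (not all equal)
t=10: [31, 31, 30, 62, 59, 59, 23, 23, 21]  (not all equal)
t=11: [71, 73, 72, 37, 38, 36, 60, 62, 61]  (not all equal)
t=12: [32, 30, 32, 56, 56, 57, 24, 25, 25]  (not all equal)
t=13: [76, 77, 76, 45, 45, 46, 68, 67, 68]  (not all equal)
t=14: [36, 35, 35, 44, 44, 43, 24, 24, 23]  (not all equal)
t=15: [78, 78, 78, 67, 67, 67, 71, 72, 72]  (not all equal)
t=16: [31, 32, 32, 17, 18, 18, 23, 24, 24]  (not all equal)
t=17: [81, 83, 83, 63, 64, 64, 71, 72, 72]  (not all equal)
t=18: [38, 39, 39, 14, 15, 15, 24, 25, 25]  (not all equal)
t=19: [69, 69, 69, 55, 55, 55, 68, 68, 68]  (not all equal)
t=20: [16, 16, 16, 21, 21, 21, 15, 15, 15]  (not all equal)
t=21: [50, 50, 50, 56, 56, 56, 48, 48, 48]  (not all equal)
t=22: [39, 39, 39, 31, 31, 31, 42, 42, 42]  (not all equal)
t=23: [76, 76, 76, 84, 84, 84, 72, 72, 72]  (not all equal)
t=24: [38, 38, 38, 48, 48, 48, 33, 33, 33]  (not all equal)
t=25: [75, 75, 75, 62, 62, 62, 81, 81, 81]  (not all equal)
t=26: [31, 31, 31, 19, 19, 19, 39, 39, 39]  (not all equal)
t=27: [82, 82, 82, 67, 67, 67, 75, 75, 75]  (not all equal)
t=28: [41, 41, 41, 21, 21, 21, 32, 32, 32]  (not all equal)
t=29: [72, 72, 72, 70, 70, 70, 84, 84, 84]  (not all equal)
t=30: [29, 29, 29, 27, 27, 27, 45, 45, 45]  (not all equal)
t=31: [80, 80, 80, 77, 77, 77, 67, 67, 67]  (not all equal)
t=32: [39, 39, 39, 35, 35, 35, 21, 21, 21]  (not all equal)
t=33: [75, 75, 75, 80, 80, 80, 69, 69, 69]  (not all equal)
t=34: [32, 32, 32, 39, 39, 39, 24, 24, 24]  (not all equal)
t=35: [87, 87, 87, 78, 78, 78, 77, 77, 77]  (not all equal)
t=36: [58, 58, 58, 46, 46, 46, 45, 45, 45]  (not all equal)
t=37: [32, 32, 32, 47, 47, 47, 49, 49, 49]  (not all equal)
t=38: [78, 78, 78, 58, 58, 58, 55, 55, 55]  (not all equal)
t=39: [34, 34, 34, 24, 24, 24, 28, 28, 28]  (not all equal)
t=40: [85, 85, 85, 77, 77, 77, 82, 82, 82]  (not all equal)
t=41: [56, 56, 56, 46, 46, 46, 52, 52, 52]  (not all equal)
t=42: [31, 31, 31, 45, 45, 45, 37, 37, 37]  (not all equal)
t=43: [84, 84, 84, 68, 68, 68, 78, 78, 78]  (not all equal)
t=44: [47, 47, 47, 26, 26, 26, 39, 39, 39]  (not all equal)
t=45: [60, 60, 60, 72, 72, 72, 71, 71, 71]  (not all equal)
t=46: [15, 15, 15, 21, 21, 21, 19, 19, 19]  (not all equal)
t=47: [50, 50, 50, 58, 58, 58, 55, 55, 55]  (not all equal)
t=48: [34, 34, 34, 24, 24, 24, 28, 28, 28]  (not all equal)

Answer: never
Key observation: The state at step 39 reappears at step 48 — the system is in a cycle of period 9 from step 39 on.  No step 0..48 is synchronized, and the cycle repeats forever, so no step up to 80 (or ever) has all oscillators equal.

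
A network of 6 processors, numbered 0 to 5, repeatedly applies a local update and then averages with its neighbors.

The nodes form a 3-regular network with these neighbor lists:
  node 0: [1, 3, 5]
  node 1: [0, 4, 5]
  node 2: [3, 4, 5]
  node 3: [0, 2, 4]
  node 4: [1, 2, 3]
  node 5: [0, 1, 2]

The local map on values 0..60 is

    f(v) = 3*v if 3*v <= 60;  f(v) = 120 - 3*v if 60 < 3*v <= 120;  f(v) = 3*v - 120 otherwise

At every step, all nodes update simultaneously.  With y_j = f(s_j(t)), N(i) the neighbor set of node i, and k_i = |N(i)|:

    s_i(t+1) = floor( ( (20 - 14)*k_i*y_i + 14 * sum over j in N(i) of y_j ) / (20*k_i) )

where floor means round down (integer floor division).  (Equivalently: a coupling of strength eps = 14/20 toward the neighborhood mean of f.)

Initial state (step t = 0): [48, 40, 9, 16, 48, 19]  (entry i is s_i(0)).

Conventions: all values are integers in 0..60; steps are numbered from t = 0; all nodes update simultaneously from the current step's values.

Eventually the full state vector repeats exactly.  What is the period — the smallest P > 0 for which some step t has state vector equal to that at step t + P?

Simulating step by step:
t=0: [48, 40, 9, 16, 48, 19]
t=1: [31, 24, 38, 31, 24, 29]
t=2: [33, 39, 27, 27, 33, 28]
t=3: [24, 19, 34, 30, 25, 25]
t=4: [45, 49, 33, 34, 38, 42]
t=5: [16, 14, 13, 15, 17, 16]
t=6: [45, 46, 45, 45, 44, 44]
t=7: [15, 14, 13, 14, 14, 14]
t=8: [42, 42, 41, 42, 41, 42]
t=9: [6, 5, 4, 4, 4, 5]
t=10: [15, 15, 12, 13, 12, 15]
t=11: [43, 42, 38, 39, 38, 42]
t=12: [6, 6, 5, 5, 5, 6]
t=13: [17, 17, 15, 15, 15, 17]
t=14: [49, 49, 46, 46, 46, 49]
t=15: [24, 24, 20, 20, 20, 24]
t=16: [50, 50, 57, 57, 57, 50]
t=17: [34, 34, 46, 46, 46, 34]
t=18: [18, 18, 18, 18, 18, 18]
t=19: [54, 54, 54, 54, 54, 54]
t=20: [42, 42, 42, 42, 42, 42]
t=21: [6, 6, 6, 6, 6, 6]
t=22: [18, 18, 18, 18, 18, 18]

Answer: 4
Key observation: The state at step 18, [18, 18, 18, 18, 18, 18], reappears at step 22 — and no state repeats earlier — so the cycle the system enters has period 4.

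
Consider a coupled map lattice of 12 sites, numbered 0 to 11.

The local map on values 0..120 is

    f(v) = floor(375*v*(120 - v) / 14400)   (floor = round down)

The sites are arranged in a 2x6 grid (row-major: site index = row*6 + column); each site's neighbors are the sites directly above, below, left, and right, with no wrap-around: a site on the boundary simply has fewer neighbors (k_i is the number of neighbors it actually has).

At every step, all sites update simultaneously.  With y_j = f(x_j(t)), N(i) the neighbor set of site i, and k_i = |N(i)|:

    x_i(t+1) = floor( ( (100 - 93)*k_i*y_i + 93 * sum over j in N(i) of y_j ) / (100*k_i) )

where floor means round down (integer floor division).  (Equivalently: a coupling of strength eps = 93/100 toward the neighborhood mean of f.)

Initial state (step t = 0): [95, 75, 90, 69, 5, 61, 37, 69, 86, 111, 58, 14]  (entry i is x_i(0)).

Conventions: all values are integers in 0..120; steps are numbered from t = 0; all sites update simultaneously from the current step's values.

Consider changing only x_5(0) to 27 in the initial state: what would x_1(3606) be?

Answer: x_1(3606) = 92
Key observation: The state at step 34, [92, 92, 92, 92, 92, 92, 92, 92, 92, 92, 92, 92], reappears at step 36: the system is in a cycle of period 2 from step 34 on.  Therefore the state at step 3606 equals the state at step 34 + ((3606 - 34) mod 2) = 34, which is [92, 92, 92, 92, 92, 92, 92, 92, 92, 92, 92, 92].

Derivation:
t=0: [95, 75, 90, 69, 5, 27, 37, 69, 86, 111, 58, 14]
t=1: [81, 74, 83, 40, 78, 28, 76, 81, 63, 82, 30, 76]
t=2: [87, 81, 87, 81, 74, 84, 82, 88, 81, 81, 83, 69]
t=3: [80, 74, 81, 81, 80, 88, 74, 81, 76, 81, 86, 79]
t=4: [87, 82, 85, 82, 77, 82, 82, 87, 82, 81, 82, 75]
t=5: [80, 75, 80, 81, 81, 86, 74, 80, 77, 81, 84, 81]
t=6: [87, 83, 84, 82, 78, 81, 83, 86, 82, 82, 81, 77]
t=7: [78, 76, 80, 81, 81, 85, 75, 79, 78, 81, 83, 82]
t=8: [86, 84, 84, 82, 79, 81, 84, 86, 83, 82, 81, 78]
t=9: [77, 76, 79, 81, 81, 84, 76, 78, 78, 80, 83, 82]
t=10: [86, 85, 84, 82, 79, 81, 85, 86, 84, 82, 81, 78]
t=11: [76, 76, 78, 81, 81, 84, 76, 77, 78, 80, 83, 82]
t=12: [87, 86, 84, 83, 79, 81, 86, 86, 84, 82, 81, 78]
t=13: [75, 76, 77, 80, 81, 84, 75, 76, 78, 79, 83, 82]
t=14: [87, 86, 85, 83, 80, 81, 87, 86, 85, 82, 82, 78]
t=15: [74, 75, 77, 80, 80, 83, 74, 75, 77, 79, 82, 81]
t=16: [87, 87, 85, 84, 81, 82, 87, 87, 85, 83, 82, 80]
t=17: [74, 74, 76, 79, 80, 82, 74, 74, 76, 78, 81, 81]
t=18: [88, 87, 86, 84, 82, 82, 88, 87, 86, 84, 83, 81]
t=19: [73, 74, 76, 78, 79, 81, 73, 74, 76, 77, 80, 80]
t=20: [88, 88, 86, 85, 83, 83, 88, 88, 87, 85, 84, 82]
t=21: [73, 73, 74, 77, 78, 79, 73, 73, 75, 76, 78, 78]
t=22: [89, 88, 87, 86, 85, 84, 89, 88, 87, 86, 85, 84]
t=23: [71, 72, 74, 75, 77, 77, 71, 72, 74, 75, 77, 77]
t=24: [90, 89, 88, 87, 86, 86, 90, 89, 88, 87, 86, 86]
t=25: [70, 71, 72, 74, 75, 76, 70, 71, 72, 74, 75, 76]
t=26: [90, 90, 89, 88, 87, 87, 90, 90, 89, 88, 87, 87]
t=27: [70, 70, 71, 72, 73, 74, 70, 70, 71, 72, 73, 74]
t=28: [91, 90, 90, 89, 89, 88, 91, 90, 90, 89, 89, 88]
t=29: [68, 69, 70, 70, 71, 72, 68, 69, 70, 70, 71, 72]
t=30: [91, 91, 91, 90, 90, 90, 91, 91, 91, 90, 90, 90]
t=31: [68, 68, 68, 69, 70, 70, 68, 68, 68, 69, 70, 70]
t=32: [92, 92, 91, 91, 91, 91, 92, 92, 91, 91, 91, 91]
t=33: [67, 67, 67, 68, 68, 68, 67, 67, 67, 68, 68, 68]
t=34: [92, 92, 92, 92, 92, 92, 92, 92, 92, 92, 92, 92]
t=35: [67, 67, 67, 67, 67, 67, 67, 67, 67, 67, 67, 67]
t=36: [92, 92, 92, 92, 92, 92, 92, 92, 92, 92, 92, 92]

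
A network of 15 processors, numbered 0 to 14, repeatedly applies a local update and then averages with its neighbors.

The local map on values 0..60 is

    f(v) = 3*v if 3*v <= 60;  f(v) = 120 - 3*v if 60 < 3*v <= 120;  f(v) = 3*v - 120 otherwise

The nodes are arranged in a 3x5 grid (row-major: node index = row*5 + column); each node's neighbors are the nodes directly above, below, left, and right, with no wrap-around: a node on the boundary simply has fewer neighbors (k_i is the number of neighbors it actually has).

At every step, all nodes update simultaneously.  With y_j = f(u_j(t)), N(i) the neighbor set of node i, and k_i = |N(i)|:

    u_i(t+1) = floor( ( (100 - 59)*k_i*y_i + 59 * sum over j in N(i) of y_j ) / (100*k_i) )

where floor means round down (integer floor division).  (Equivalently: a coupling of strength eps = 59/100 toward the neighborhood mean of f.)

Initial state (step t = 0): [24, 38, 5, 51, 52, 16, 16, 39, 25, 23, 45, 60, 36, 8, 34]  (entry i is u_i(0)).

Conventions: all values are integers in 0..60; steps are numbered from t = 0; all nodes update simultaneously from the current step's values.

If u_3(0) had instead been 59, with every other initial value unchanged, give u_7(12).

Answer: u_7(12) = 23
Key observation: This trace re-runs the system from the modified initial state.

Derivation:
t=0: [24, 38, 5, 59, 52, 16, 16, 39, 25, 23, 45, 60, 36, 8, 34]
t=1: [35, 24, 19, 42, 46, 41, 36, 18, 38, 40, 38, 39, 22, 24, 29]
t=2: [21, 36, 44, 18, 9, 7, 20, 41, 18, 11, 4, 15, 42, 37, 27]
t=3: [33, 30, 18, 40, 36, 33, 36, 20, 36, 37, 24, 33, 13, 23, 28]
t=4: [23, 29, 39, 15, 7, 24, 24, 41, 22, 15, 32, 28, 41, 38, 32]
t=5: [44, 33, 17, 33, 35, 43, 37, 17, 36, 37, 34, 29, 10, 18, 24]
t=6: [13, 22, 39, 23, 15, 11, 20, 35, 24, 18, 19, 24, 39, 39, 38]
t=7: [41, 42, 24, 39, 49, 44, 46, 22, 37, 41, 47, 43, 14, 12, 19]
t=8: [6, 16, 32, 17, 12, 13, 19, 39, 17, 19, 14, 19, 36, 36, 34]
t=9: [33, 39, 29, 42, 46, 39, 45, 22, 39, 44, 45, 45, 19, 20, 27]
t=10: [10, 14, 25, 13, 12, 11, 17, 38, 20, 16, 11, 23, 48, 44, 37]
t=11: [34, 42, 35, 43, 40, 35, 40, 29, 40, 40, 38, 42, 23, 23, 21]
t=12: [13, 8, 15, 6, 2, 10, 8, 23, 13, 11, 8, 13, 38, 42, 38]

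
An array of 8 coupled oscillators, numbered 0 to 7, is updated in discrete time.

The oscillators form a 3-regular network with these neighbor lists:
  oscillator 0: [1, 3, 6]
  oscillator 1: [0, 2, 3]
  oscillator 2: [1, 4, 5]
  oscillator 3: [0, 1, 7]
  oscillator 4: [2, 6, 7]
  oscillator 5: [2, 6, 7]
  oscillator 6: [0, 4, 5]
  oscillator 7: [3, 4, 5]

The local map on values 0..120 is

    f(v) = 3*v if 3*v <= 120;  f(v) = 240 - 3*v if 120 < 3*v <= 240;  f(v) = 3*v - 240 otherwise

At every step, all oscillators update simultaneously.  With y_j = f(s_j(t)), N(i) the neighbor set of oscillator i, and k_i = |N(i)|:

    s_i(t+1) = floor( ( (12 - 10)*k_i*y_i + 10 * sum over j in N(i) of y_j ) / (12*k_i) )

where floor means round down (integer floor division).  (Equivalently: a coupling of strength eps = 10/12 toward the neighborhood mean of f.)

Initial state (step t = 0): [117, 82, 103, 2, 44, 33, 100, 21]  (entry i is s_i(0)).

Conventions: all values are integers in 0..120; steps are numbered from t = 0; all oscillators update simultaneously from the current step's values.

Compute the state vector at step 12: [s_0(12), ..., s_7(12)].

Answer: [82, 82, 99, 82, 98, 98, 99, 98]

Derivation:
t=0: [117, 82, 103, 2, 44, 33, 100, 21]
t=1: [38, 52, 70, 51, 71, 69, 98, 69]
t=2: [81, 78, 45, 78, 37, 38, 57, 46]
t=3: [23, 32, 81, 31, 95, 95, 74, 81]
t=4: [69, 61, 52, 62, 14, 14, 47, 51]
t=5: [63, 57, 53, 58, 82, 82, 49, 52]
t=6: [71, 66, 36, 67, 72, 72, 33, 35]
t=7: [54, 55, 43, 54, 90, 90, 37, 41]
t=8: [86, 86, 56, 88, 99, 99, 56, 57]
t=9: [34, 34, 48, 33, 68, 68, 48, 49]
t=10: [99, 99, 64, 99, 85, 85, 64, 63]
t=11: [54, 54, 32, 55, 43, 43, 32, 32]
t=12: [82, 82, 99, 82, 98, 98, 99, 98]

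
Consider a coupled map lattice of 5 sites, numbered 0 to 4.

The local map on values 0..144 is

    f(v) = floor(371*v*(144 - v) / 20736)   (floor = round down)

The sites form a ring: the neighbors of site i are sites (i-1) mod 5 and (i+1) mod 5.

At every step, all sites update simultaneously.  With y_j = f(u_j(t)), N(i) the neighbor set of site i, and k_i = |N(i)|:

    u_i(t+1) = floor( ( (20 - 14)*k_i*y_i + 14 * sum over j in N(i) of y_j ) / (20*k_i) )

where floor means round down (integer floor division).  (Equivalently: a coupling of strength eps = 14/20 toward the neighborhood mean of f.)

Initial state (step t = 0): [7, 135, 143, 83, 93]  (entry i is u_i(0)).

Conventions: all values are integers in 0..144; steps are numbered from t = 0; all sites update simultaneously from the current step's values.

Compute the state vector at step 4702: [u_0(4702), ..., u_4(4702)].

Answer: [88, 88, 88, 88, 88]
Key observation: The state at step 7, [88, 88, 88, 88, 88], reappears at step 8: the system is in a cycle of period 1 from step 7 on.  Therefore the state at step 4702 equals the state at step 7 + ((4702 - 7) mod 1) = 7, which is [88, 88, 88, 88, 88].

Derivation:
t=0: [7, 135, 143, 83, 93]
t=1: [41, 12, 39, 57, 62]
t=2: [63, 60, 62, 83, 84]
t=3: [90, 90, 90, 90, 90]
t=4: [86, 86, 86, 86, 86]
t=5: [89, 89, 89, 89, 89]
t=6: [87, 87, 87, 87, 87]
t=7: [88, 88, 88, 88, 88]
t=8: [88, 88, 88, 88, 88]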